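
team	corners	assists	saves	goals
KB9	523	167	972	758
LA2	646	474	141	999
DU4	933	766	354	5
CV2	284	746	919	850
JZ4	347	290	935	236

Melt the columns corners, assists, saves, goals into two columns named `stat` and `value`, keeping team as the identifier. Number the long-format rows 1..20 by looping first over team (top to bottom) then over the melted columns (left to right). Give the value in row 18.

290

20 rows total (5 × 4). Row 18: index ⌊(18-1)/4⌋ = 4 into team → JZ4; (18-1) mod 4 = 1 into the melted columns → assists.
So row 18 is (JZ4, assists, 290); value = 290.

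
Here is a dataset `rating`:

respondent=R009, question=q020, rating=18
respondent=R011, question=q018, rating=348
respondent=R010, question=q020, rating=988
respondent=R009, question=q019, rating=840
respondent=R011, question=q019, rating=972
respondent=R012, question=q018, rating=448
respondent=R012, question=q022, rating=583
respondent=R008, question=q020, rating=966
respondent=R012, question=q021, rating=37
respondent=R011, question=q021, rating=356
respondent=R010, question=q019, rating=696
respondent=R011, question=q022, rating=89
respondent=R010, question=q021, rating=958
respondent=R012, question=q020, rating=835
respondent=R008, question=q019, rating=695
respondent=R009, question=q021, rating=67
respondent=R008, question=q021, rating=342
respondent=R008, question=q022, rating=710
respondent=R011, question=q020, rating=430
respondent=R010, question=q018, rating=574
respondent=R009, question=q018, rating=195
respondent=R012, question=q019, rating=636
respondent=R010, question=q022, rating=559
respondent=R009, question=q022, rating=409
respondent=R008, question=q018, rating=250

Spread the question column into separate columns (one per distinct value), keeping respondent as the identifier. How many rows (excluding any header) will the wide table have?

5

5 distinct respondent values → 5 rows.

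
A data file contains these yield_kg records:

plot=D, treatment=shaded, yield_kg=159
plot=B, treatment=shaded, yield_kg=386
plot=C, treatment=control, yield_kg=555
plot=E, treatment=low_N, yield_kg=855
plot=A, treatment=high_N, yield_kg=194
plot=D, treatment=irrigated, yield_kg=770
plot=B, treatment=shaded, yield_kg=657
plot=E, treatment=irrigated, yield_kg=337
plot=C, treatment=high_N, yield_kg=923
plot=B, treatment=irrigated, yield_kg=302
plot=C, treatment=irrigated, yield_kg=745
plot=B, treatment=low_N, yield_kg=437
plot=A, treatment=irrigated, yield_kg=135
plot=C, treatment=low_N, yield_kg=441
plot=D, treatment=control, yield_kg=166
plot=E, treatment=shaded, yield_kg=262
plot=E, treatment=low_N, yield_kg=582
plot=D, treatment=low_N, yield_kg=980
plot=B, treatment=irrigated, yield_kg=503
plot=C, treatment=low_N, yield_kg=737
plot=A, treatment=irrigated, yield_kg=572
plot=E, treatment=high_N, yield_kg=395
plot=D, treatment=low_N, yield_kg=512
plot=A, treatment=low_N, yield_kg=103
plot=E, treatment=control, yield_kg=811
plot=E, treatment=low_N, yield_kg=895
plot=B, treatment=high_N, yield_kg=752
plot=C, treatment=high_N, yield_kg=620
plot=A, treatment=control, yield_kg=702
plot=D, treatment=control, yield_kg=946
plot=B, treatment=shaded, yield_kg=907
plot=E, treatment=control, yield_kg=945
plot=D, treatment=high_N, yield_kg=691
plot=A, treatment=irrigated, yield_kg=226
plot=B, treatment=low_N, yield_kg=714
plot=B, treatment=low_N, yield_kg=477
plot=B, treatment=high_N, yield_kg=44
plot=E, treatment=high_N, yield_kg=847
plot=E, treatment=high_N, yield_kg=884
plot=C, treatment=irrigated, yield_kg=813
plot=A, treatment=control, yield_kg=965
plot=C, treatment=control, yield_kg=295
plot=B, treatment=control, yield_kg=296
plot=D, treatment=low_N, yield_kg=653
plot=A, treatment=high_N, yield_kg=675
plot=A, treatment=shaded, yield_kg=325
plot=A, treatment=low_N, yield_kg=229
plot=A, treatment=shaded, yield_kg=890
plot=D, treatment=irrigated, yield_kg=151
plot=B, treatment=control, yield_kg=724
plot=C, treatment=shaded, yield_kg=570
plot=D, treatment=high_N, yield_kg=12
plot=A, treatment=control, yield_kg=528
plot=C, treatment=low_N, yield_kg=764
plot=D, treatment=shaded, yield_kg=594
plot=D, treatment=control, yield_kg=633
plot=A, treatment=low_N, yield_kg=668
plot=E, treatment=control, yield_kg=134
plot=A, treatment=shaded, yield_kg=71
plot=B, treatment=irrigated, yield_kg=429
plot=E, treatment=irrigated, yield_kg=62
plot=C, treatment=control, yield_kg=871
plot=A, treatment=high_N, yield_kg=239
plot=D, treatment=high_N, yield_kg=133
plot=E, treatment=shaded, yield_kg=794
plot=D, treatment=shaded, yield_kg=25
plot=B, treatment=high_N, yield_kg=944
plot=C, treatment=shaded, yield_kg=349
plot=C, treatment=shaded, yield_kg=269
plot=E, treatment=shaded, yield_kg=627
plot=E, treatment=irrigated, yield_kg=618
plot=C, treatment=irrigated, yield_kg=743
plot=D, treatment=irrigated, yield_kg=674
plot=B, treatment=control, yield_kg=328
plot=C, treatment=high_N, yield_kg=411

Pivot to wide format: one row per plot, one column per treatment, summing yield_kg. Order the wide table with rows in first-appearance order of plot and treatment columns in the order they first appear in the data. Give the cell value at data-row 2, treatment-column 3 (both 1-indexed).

1628

With rows in first-appearance order of plot, row 2 is plot=B. treatment columns in first-appearance order: shaded, control, low_N, high_N, irrigated; column 3 is low_N.
Long rows with plot=B, treatment=low_N: 437 + 714 + 477 = 1628.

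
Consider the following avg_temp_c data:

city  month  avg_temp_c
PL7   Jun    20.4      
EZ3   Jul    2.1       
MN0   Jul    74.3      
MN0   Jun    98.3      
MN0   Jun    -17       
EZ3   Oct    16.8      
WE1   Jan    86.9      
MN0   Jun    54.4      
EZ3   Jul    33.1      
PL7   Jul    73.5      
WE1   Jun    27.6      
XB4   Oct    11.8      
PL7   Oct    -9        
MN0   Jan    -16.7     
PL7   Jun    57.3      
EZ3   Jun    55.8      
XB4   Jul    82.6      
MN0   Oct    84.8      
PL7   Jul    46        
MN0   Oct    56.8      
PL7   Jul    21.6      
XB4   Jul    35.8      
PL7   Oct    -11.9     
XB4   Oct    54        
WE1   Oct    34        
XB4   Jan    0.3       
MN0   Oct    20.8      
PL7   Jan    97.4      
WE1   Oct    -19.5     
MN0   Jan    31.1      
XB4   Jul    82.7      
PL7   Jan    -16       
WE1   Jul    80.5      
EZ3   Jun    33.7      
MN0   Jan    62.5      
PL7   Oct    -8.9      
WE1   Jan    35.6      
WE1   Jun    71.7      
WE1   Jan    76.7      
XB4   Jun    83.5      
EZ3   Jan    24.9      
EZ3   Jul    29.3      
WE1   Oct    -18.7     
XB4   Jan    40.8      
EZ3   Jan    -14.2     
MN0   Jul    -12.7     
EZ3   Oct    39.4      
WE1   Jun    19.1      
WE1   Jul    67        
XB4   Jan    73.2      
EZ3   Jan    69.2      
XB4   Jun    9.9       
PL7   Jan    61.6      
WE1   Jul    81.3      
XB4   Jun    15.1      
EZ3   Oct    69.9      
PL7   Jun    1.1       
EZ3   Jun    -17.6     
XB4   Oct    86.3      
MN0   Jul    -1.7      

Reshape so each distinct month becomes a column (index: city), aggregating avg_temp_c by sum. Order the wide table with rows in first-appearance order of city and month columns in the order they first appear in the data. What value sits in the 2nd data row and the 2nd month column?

With rows in first-appearance order of city, row 2 is city=EZ3. month columns in first-appearance order: Jun, Jul, Oct, Jan; column 2 is Jul.
Long rows with city=EZ3, month=Jul: 2.1 + 33.1 + 29.3 = 64.5.

64.5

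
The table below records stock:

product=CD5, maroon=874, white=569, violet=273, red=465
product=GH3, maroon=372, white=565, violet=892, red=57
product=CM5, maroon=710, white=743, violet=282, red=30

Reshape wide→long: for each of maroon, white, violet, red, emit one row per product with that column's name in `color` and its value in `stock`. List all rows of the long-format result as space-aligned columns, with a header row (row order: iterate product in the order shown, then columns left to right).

product  color   stock
CD5      maroon  874  
CD5      white   569  
CD5      violet  273  
CD5      red     465  
GH3      maroon  372  
GH3      white   565  
GH3      violet  892  
GH3      red     57   
CM5      maroon  710  
CM5      white   743  
CM5      violet  282  
CM5      red     30   

Each (product, column) pair becomes one row: 3 × 4 = 12 rows.
For example, (CD5, maroon) → stock=874.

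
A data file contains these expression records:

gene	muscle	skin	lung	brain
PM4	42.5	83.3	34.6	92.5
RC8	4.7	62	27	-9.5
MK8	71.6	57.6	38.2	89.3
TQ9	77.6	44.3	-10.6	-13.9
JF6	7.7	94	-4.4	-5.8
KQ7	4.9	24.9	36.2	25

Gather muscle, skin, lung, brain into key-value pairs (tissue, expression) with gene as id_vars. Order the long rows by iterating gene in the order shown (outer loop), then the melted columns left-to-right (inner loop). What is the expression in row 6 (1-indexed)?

24 rows total (6 × 4). Row 6: index ⌊(6-1)/4⌋ = 1 into gene → RC8; (6-1) mod 4 = 1 into the melted columns → skin.
So row 6 is (RC8, skin, 62); expression = 62.

62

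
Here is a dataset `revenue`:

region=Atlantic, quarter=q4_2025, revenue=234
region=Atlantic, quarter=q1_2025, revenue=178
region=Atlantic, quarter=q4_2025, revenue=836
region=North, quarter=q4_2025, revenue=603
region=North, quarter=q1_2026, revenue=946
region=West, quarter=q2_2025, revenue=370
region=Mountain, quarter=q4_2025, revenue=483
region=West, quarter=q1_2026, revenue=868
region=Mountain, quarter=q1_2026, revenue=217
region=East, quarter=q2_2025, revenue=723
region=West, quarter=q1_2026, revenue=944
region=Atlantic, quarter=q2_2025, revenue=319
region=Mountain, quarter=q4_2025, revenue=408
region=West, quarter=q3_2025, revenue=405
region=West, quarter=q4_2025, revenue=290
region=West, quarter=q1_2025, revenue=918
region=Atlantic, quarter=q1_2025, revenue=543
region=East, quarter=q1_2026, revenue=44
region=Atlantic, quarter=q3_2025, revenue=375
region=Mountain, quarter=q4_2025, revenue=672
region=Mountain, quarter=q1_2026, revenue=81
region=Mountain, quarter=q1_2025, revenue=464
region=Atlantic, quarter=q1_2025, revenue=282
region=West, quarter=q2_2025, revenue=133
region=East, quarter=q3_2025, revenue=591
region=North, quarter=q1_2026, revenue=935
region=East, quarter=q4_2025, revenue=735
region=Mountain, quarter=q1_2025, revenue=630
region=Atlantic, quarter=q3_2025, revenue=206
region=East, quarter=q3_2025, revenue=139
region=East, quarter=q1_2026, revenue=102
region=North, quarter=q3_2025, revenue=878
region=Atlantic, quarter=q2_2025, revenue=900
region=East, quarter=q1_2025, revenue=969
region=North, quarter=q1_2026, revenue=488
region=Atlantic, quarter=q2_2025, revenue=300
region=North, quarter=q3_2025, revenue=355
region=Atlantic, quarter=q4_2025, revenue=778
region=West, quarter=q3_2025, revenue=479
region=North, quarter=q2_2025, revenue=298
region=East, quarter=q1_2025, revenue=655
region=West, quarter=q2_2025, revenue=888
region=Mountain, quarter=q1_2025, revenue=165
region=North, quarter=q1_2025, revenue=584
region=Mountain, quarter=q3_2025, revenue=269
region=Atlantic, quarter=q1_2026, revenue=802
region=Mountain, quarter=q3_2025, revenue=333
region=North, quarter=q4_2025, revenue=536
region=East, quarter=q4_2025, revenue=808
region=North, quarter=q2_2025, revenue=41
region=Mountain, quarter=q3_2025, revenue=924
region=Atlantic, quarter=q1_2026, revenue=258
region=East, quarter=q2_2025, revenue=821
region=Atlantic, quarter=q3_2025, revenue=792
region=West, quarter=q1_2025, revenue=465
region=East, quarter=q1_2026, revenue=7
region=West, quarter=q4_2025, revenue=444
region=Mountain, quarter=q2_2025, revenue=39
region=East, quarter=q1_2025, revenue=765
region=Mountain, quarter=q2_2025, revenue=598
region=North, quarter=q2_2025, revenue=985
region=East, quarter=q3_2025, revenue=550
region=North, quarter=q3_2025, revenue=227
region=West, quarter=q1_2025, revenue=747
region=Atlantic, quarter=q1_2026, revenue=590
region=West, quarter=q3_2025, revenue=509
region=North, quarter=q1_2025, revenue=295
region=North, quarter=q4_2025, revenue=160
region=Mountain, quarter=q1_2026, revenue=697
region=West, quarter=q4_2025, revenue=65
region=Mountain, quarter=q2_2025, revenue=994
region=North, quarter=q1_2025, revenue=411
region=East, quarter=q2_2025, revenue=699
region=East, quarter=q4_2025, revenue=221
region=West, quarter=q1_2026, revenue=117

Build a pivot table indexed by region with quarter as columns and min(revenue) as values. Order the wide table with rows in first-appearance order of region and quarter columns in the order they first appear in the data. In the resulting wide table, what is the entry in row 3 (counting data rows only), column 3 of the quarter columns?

With rows in first-appearance order of region, row 3 is region=West. quarter columns in first-appearance order: q4_2025, q1_2025, q1_2026, q2_2025, q3_2025; column 3 is q1_2026.
Long rows with region=West, quarter=q1_2026: min(868, 944, 117) = 117.

117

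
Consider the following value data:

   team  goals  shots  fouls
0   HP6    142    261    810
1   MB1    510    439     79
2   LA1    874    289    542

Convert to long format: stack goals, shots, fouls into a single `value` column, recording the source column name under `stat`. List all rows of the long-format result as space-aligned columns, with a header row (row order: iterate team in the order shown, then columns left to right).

team  stat   value
HP6   goals  142  
HP6   shots  261  
HP6   fouls  810  
MB1   goals  510  
MB1   shots  439  
MB1   fouls  79   
LA1   goals  874  
LA1   shots  289  
LA1   fouls  542  

Each (team, column) pair becomes one row: 3 × 3 = 9 rows.
For example, (HP6, goals) → value=142.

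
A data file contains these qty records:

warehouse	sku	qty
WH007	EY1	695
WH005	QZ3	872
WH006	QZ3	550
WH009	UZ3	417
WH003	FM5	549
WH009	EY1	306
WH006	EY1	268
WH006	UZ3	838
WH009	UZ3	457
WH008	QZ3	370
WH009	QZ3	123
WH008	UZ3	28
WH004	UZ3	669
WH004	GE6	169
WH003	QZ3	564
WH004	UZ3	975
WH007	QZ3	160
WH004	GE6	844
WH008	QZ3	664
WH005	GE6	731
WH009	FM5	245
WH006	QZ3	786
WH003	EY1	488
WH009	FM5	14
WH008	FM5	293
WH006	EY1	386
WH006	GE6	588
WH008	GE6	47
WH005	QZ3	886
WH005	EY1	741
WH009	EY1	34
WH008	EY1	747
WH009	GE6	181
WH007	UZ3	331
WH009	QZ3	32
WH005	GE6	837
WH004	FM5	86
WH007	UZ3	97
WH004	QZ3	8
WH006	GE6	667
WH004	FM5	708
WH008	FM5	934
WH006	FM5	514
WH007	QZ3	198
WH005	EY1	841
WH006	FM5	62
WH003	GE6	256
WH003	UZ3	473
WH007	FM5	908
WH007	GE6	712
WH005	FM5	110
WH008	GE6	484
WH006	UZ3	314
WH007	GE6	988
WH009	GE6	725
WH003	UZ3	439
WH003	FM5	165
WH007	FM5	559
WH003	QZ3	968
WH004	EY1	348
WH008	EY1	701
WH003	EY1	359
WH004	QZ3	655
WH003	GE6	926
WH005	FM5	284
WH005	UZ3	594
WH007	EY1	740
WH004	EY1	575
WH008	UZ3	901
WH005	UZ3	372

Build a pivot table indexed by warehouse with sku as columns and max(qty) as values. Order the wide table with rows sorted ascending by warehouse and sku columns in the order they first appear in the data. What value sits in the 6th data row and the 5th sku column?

484

With rows sorted ascending by warehouse, row 6 is warehouse=WH008. sku columns in first-appearance order: EY1, QZ3, UZ3, FM5, GE6; column 5 is GE6.
Long rows with warehouse=WH008, sku=GE6: max(47, 484) = 484.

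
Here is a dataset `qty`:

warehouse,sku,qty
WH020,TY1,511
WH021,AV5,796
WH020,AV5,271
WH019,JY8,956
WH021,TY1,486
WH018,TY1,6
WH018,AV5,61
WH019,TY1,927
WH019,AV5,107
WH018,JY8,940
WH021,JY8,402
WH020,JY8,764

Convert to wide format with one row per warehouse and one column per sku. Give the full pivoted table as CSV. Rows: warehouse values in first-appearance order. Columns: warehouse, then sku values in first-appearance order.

Columns: warehouse plus the 3 distinct sku values (TY1, AV5, JY8).
For example, row WH020 column TY1 takes qty=511 from the long row (WH020, TY1).

warehouse,TY1,AV5,JY8
WH020,511,271,764
WH021,486,796,402
WH019,927,107,956
WH018,6,61,940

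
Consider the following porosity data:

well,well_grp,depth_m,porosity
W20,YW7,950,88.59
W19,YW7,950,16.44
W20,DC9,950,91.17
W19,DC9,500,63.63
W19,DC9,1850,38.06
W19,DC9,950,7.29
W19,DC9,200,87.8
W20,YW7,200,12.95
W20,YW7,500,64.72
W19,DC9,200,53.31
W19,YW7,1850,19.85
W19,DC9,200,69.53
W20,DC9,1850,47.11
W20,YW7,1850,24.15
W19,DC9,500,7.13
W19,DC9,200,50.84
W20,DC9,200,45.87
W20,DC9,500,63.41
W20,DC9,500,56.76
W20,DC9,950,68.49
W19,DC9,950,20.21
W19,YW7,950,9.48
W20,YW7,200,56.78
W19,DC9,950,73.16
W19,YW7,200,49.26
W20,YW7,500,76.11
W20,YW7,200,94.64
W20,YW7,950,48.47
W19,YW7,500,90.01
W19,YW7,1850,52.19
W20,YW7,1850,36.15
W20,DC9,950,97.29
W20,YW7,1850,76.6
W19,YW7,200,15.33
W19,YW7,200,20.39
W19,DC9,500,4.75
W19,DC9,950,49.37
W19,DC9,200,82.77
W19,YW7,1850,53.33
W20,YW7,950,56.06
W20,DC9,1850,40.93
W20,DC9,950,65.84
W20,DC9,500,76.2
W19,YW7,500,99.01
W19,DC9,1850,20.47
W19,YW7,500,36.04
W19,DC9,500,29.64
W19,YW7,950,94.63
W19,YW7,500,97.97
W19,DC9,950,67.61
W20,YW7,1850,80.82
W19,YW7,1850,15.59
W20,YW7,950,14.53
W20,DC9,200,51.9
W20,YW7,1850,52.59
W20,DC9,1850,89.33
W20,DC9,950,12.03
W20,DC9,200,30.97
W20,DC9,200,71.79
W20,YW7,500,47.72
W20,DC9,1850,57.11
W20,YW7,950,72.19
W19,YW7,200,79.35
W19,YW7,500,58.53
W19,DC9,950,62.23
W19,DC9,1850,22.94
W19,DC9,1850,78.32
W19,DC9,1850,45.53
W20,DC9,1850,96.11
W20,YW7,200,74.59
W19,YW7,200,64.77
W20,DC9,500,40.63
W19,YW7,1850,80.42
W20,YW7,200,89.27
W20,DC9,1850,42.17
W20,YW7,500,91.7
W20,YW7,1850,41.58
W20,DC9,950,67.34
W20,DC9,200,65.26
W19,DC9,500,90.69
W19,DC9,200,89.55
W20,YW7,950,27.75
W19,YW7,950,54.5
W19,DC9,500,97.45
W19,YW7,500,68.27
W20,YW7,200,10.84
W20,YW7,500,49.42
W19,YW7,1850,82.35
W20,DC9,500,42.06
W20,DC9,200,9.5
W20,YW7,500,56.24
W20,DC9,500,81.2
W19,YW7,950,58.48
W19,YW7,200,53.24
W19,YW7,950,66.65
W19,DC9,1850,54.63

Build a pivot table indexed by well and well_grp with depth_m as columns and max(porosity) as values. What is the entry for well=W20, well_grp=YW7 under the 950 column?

Rows with well=W20, well_grp=YW7 and depth_m=950: porosity values are 88.59, 48.47, 56.06, 14.53, 72.19, 27.75.
max(88.59, 48.47, 56.06, 14.53, 72.19, 27.75) = 88.59.

88.59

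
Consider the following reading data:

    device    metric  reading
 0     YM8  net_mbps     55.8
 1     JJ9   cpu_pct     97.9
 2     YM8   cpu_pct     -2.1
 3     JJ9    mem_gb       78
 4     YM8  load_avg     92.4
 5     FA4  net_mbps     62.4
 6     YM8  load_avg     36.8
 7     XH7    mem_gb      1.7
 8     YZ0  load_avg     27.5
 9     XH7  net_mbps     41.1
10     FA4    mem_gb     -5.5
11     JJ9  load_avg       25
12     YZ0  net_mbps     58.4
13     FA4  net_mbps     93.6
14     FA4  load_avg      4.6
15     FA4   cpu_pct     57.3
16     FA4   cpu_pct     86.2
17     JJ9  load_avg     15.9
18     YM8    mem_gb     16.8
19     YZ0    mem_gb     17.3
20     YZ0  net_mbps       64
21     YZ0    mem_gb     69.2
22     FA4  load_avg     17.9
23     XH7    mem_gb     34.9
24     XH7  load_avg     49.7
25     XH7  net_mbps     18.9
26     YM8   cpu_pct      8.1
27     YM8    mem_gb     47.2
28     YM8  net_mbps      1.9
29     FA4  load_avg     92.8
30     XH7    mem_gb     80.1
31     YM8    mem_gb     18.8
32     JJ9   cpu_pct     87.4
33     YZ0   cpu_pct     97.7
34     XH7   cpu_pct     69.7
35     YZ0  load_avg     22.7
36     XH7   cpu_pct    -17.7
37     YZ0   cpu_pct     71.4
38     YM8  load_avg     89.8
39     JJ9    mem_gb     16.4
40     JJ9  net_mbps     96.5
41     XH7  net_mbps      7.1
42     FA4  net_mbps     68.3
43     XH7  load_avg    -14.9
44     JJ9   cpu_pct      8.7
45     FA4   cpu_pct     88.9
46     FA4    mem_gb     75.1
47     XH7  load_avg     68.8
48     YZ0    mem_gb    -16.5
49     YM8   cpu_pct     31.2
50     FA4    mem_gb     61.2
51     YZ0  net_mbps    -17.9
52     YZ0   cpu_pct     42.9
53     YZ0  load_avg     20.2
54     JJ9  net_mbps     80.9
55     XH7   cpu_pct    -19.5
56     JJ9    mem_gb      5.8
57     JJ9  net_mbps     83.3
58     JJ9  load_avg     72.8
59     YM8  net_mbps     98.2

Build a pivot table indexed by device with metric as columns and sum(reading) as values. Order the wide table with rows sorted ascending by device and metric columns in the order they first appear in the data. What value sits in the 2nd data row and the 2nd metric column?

With rows sorted ascending by device, row 2 is device=JJ9. metric columns in first-appearance order: net_mbps, cpu_pct, mem_gb, load_avg; column 2 is cpu_pct.
Long rows with device=JJ9, metric=cpu_pct: 97.9 + 87.4 + 8.7 = 194.

194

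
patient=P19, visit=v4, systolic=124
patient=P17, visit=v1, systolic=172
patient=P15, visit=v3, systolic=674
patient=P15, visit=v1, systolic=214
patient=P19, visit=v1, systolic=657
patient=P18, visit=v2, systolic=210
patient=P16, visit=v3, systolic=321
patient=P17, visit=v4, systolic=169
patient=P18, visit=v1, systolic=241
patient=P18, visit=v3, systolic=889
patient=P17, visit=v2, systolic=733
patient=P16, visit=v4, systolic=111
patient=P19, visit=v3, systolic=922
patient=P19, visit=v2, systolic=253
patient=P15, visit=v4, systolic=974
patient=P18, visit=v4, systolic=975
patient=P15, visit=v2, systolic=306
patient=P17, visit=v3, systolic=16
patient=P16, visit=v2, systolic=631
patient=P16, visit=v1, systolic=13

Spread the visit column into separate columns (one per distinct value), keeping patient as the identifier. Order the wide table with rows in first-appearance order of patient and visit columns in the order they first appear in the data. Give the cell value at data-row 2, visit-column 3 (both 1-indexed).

With rows in first-appearance order of patient, row 2 is patient=P17. visit columns in first-appearance order: v4, v1, v3, v2; column 3 is v3.
Long rows with patient=P17, visit=v3: systolic = 16.

16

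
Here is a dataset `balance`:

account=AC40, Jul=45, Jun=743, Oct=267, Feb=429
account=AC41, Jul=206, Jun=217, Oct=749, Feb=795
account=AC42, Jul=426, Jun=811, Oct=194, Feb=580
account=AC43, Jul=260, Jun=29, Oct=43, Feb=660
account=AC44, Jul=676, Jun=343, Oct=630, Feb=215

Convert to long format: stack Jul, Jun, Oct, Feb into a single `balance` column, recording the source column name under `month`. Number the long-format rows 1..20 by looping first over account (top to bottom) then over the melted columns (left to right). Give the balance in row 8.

795

20 rows total (5 × 4). Row 8: index ⌊(8-1)/4⌋ = 1 into account → AC41; (8-1) mod 4 = 3 into the melted columns → Feb.
So row 8 is (AC41, Feb, 795); balance = 795.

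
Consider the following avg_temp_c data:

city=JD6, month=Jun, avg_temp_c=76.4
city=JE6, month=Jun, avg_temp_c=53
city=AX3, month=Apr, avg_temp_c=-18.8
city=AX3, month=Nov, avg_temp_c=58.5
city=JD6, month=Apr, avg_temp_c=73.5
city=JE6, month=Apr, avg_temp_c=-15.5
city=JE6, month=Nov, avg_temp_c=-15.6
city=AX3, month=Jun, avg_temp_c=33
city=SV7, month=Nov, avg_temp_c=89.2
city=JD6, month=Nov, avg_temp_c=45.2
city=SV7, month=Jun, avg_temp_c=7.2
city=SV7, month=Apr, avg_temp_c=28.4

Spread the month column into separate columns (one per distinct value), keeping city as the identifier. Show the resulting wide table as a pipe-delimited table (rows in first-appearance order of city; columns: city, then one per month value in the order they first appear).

Columns: city plus the 3 distinct month values (Jun, Apr, Nov).
For example, row JD6 column Jun takes avg_temp_c=76.4 from the long row (JD6, Jun).

| city | Jun | Apr | Nov |
| JD6 | 76.4 | 73.5 | 45.2 |
| JE6 | 53 | -15.5 | -15.6 |
| AX3 | 33 | -18.8 | 58.5 |
| SV7 | 7.2 | 28.4 | 89.2 |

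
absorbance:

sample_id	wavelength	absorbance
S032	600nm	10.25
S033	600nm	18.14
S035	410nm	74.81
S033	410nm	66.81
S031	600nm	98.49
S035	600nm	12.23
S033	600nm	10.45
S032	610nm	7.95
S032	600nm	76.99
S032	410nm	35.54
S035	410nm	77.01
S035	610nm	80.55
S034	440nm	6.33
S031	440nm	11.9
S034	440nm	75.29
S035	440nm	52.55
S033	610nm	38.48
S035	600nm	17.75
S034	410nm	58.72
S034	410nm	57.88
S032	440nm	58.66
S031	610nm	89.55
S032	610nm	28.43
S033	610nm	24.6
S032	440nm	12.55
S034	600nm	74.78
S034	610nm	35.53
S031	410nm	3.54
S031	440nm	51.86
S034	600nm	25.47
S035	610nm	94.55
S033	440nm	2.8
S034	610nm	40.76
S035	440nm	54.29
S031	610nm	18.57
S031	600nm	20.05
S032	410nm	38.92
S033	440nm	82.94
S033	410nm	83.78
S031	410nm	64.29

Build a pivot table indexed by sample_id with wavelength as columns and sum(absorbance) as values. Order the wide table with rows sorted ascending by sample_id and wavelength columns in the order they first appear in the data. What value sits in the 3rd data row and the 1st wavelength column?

With rows sorted ascending by sample_id, row 3 is sample_id=S033. wavelength columns in first-appearance order: 600nm, 410nm, 610nm, 440nm; column 1 is 600nm.
Long rows with sample_id=S033, wavelength=600nm: 18.14 + 10.45 = 28.59.

28.59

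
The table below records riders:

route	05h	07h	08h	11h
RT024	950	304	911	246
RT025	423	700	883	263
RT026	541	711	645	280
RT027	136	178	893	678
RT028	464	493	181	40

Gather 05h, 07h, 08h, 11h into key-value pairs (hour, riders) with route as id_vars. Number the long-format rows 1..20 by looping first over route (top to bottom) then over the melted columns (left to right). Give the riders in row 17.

20 rows total (5 × 4). Row 17: index ⌊(17-1)/4⌋ = 4 into route → RT028; (17-1) mod 4 = 0 into the melted columns → 05h.
So row 17 is (RT028, 05h, 464); riders = 464.

464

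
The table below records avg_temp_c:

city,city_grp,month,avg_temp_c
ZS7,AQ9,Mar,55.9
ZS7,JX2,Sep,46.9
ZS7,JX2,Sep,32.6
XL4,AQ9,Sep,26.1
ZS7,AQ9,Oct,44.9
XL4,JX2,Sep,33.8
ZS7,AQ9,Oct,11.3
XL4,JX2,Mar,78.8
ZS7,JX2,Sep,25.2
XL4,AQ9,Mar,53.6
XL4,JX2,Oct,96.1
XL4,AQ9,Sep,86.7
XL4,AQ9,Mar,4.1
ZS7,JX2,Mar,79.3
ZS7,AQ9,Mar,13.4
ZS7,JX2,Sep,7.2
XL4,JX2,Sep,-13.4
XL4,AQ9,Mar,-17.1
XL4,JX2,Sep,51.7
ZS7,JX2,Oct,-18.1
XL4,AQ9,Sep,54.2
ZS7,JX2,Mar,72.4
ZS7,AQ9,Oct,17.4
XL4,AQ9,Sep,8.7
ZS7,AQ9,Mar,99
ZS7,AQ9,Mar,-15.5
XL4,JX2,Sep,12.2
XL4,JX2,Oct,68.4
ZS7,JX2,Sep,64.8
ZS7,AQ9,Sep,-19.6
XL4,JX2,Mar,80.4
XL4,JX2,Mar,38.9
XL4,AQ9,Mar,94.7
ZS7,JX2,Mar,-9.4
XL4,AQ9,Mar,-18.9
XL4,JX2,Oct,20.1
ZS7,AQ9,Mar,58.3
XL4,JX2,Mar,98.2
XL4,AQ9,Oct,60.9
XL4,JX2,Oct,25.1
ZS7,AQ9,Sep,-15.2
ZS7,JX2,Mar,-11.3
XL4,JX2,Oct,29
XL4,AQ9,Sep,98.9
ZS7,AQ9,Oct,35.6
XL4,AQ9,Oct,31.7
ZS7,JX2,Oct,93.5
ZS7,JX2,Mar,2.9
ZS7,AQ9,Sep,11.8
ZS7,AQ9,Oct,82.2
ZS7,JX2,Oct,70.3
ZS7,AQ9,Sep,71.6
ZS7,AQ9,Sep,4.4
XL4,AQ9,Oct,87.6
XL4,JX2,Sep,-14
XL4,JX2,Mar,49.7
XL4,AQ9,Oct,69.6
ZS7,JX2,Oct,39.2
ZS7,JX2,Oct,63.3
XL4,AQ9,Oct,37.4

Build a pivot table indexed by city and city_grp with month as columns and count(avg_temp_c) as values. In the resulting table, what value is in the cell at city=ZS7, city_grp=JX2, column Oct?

5

Rows with city=ZS7, city_grp=JX2 and month=Oct: avg_temp_c values are -18.1, 93.5, 70.3, 39.2, 63.3.
5 rows match — count = 5.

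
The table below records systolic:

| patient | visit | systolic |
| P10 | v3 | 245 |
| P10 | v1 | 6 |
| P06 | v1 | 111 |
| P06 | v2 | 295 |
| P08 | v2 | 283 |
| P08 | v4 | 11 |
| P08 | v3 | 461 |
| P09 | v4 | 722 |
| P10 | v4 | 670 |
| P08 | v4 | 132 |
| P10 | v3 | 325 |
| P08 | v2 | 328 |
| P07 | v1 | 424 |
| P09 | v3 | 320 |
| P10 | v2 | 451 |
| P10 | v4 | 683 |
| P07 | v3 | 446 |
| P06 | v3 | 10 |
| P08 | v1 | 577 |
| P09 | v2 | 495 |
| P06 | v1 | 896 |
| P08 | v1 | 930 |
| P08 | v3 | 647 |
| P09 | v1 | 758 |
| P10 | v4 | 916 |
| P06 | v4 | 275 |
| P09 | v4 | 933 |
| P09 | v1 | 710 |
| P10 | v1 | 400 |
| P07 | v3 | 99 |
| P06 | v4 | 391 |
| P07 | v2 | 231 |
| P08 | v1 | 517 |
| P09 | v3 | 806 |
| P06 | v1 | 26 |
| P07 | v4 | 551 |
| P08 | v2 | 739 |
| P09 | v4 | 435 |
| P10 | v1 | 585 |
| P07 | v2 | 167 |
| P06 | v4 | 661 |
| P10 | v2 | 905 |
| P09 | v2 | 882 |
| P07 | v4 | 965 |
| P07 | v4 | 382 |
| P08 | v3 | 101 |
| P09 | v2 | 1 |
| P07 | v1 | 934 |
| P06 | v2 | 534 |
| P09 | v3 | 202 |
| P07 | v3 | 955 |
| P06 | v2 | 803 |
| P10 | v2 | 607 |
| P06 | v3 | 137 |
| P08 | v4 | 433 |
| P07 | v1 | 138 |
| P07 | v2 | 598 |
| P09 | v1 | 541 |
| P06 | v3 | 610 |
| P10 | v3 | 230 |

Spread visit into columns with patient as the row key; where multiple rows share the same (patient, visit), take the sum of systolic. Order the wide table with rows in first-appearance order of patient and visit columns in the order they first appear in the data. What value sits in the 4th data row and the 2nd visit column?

2009

With rows in first-appearance order of patient, row 4 is patient=P09. visit columns in first-appearance order: v3, v1, v2, v4; column 2 is v1.
Long rows with patient=P09, visit=v1: 758 + 710 + 541 = 2009.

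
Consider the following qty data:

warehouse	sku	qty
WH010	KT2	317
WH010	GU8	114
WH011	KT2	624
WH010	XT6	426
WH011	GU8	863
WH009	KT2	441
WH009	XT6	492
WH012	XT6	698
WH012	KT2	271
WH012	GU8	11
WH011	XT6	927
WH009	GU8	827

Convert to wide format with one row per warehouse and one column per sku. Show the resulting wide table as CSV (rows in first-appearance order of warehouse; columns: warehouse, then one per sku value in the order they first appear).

Columns: warehouse plus the 3 distinct sku values (KT2, GU8, XT6).
For example, row WH010 column KT2 takes qty=317 from the long row (WH010, KT2).

warehouse,KT2,GU8,XT6
WH010,317,114,426
WH011,624,863,927
WH009,441,827,492
WH012,271,11,698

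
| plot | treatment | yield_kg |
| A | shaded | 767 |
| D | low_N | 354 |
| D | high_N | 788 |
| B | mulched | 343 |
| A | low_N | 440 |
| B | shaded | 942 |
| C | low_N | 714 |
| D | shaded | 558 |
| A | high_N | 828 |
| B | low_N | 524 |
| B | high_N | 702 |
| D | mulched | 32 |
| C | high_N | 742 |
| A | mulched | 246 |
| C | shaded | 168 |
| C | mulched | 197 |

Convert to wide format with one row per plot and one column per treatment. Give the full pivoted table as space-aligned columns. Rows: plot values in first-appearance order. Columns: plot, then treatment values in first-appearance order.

Columns: plot plus the 4 distinct treatment values (shaded, low_N, high_N, mulched).
For example, row A column shaded takes yield_kg=767 from the long row (A, shaded).

plot  shaded  low_N  high_N  mulched
A     767     440    828     246    
D     558     354    788     32     
B     942     524    702     343    
C     168     714    742     197    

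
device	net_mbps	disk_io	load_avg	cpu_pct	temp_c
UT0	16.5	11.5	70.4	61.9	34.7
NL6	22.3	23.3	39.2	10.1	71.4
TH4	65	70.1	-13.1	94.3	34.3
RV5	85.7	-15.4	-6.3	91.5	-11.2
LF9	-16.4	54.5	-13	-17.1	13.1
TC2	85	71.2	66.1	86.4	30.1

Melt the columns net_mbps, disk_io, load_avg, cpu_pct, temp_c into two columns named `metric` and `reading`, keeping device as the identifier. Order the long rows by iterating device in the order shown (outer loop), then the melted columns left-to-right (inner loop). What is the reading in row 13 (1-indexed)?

30 rows total (6 × 5). Row 13: index ⌊(13-1)/5⌋ = 2 into device → TH4; (13-1) mod 5 = 2 into the melted columns → load_avg.
So row 13 is (TH4, load_avg, -13.1); reading = -13.1.

-13.1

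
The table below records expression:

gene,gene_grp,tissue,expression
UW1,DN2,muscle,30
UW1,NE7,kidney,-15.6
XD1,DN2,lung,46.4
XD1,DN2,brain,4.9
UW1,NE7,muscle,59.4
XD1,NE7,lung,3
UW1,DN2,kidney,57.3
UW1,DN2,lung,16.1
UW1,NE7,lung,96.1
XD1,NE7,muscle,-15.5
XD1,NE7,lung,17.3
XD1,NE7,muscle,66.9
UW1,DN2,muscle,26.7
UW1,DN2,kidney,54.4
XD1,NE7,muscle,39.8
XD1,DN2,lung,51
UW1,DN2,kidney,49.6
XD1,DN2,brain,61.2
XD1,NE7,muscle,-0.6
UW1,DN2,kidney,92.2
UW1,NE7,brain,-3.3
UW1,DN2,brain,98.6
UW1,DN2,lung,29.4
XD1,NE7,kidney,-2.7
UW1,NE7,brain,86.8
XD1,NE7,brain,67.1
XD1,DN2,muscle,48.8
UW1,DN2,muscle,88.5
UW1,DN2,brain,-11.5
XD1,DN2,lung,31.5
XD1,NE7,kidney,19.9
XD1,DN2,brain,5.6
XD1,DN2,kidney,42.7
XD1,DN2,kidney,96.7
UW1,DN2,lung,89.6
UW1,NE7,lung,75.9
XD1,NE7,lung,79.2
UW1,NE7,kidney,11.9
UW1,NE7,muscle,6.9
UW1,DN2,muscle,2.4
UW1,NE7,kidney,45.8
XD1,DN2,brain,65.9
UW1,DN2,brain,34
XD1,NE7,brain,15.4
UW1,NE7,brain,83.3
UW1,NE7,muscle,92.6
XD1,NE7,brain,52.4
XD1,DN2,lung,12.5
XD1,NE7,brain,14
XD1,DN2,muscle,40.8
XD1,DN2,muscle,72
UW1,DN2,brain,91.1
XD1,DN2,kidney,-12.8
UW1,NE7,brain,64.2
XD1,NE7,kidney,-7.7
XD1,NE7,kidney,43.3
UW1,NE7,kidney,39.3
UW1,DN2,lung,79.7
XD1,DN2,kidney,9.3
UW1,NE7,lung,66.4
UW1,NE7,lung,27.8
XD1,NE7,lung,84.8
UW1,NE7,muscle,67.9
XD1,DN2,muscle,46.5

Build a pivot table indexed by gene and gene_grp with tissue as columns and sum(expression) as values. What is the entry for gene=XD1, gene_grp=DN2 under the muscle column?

208.1

Rows with gene=XD1, gene_grp=DN2 and tissue=muscle: expression values are 48.8, 40.8, 72, 46.5.
48.8 + 40.8 + 72 + 46.5 = 208.1.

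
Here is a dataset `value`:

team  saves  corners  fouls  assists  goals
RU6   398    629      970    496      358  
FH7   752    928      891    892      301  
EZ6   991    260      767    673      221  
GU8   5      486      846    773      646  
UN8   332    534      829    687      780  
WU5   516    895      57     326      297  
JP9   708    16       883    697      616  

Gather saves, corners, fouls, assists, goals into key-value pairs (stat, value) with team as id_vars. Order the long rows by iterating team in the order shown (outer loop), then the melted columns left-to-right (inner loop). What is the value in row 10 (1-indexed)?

35 rows total (7 × 5). Row 10: index ⌊(10-1)/5⌋ = 1 into team → FH7; (10-1) mod 5 = 4 into the melted columns → goals.
So row 10 is (FH7, goals, 301); value = 301.

301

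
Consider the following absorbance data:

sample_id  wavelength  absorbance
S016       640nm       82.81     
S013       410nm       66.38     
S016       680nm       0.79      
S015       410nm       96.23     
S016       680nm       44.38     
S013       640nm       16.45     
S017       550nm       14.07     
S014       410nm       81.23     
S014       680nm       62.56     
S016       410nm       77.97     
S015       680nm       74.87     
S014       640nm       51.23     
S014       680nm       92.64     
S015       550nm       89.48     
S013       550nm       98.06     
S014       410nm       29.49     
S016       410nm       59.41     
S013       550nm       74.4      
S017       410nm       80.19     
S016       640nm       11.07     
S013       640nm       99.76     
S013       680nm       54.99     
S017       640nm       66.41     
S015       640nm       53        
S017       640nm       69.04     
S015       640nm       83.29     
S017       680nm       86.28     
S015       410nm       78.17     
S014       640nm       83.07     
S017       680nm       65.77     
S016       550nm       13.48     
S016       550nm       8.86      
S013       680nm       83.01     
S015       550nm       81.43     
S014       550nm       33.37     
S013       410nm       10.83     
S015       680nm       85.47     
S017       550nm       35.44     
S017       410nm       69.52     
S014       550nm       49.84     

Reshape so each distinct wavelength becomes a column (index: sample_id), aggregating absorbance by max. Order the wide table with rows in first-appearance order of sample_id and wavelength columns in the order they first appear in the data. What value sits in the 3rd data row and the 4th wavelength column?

With rows in first-appearance order of sample_id, row 3 is sample_id=S015. wavelength columns in first-appearance order: 640nm, 410nm, 680nm, 550nm; column 4 is 550nm.
Long rows with sample_id=S015, wavelength=550nm: max(89.48, 81.43) = 89.48.

89.48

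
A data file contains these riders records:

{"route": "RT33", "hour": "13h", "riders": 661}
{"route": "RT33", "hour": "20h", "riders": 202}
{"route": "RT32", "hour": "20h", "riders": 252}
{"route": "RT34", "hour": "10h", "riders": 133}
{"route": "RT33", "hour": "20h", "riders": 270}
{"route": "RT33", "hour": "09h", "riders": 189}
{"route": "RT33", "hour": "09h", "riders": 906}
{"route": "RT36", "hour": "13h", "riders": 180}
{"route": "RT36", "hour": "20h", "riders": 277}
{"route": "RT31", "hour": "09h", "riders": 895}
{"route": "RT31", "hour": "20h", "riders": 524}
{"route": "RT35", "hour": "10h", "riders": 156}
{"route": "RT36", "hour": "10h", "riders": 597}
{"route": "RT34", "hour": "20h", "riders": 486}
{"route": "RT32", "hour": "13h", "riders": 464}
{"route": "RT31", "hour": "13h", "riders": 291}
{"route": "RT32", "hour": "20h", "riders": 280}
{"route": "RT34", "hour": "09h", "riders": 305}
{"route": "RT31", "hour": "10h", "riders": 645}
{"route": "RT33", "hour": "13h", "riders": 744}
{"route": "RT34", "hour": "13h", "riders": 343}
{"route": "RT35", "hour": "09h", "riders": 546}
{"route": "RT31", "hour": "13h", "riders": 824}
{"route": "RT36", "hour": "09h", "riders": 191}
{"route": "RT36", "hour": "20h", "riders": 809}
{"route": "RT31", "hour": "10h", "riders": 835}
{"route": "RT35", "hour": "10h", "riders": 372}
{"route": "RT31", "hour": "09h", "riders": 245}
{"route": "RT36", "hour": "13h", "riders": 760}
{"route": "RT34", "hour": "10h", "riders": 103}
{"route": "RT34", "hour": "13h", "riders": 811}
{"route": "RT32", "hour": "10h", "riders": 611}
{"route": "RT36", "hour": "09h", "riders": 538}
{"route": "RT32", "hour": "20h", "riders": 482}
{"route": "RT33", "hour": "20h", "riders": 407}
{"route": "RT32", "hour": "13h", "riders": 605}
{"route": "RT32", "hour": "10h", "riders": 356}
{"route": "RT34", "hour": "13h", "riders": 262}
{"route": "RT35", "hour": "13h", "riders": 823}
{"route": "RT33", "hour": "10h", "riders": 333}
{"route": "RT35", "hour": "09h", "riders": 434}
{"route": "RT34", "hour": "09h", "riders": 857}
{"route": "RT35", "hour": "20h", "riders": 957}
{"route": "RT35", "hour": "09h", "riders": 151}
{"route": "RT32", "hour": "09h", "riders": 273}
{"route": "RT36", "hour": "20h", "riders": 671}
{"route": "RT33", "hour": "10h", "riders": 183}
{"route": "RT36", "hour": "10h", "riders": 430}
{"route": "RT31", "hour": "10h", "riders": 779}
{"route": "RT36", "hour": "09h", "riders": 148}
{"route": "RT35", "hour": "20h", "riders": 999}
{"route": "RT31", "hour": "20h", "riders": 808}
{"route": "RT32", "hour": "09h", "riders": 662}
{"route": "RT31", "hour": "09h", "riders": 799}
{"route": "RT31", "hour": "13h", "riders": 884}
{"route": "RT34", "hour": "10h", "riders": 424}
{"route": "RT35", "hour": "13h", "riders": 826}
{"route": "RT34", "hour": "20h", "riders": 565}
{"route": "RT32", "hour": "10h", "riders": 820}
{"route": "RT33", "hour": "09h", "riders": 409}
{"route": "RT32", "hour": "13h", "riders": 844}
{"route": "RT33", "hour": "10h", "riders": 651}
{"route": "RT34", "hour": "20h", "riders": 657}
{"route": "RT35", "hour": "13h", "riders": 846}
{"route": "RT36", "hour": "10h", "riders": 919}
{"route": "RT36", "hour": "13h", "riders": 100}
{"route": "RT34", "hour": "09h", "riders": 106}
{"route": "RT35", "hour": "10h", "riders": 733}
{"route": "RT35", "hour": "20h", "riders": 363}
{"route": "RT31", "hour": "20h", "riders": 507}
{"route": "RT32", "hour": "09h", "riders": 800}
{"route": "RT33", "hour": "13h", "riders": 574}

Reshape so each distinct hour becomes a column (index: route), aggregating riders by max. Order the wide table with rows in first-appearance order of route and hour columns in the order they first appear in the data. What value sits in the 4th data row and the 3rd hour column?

With rows in first-appearance order of route, row 4 is route=RT36. hour columns in first-appearance order: 13h, 20h, 10h, 09h; column 3 is 10h.
Long rows with route=RT36, hour=10h: max(597, 430, 919) = 919.

919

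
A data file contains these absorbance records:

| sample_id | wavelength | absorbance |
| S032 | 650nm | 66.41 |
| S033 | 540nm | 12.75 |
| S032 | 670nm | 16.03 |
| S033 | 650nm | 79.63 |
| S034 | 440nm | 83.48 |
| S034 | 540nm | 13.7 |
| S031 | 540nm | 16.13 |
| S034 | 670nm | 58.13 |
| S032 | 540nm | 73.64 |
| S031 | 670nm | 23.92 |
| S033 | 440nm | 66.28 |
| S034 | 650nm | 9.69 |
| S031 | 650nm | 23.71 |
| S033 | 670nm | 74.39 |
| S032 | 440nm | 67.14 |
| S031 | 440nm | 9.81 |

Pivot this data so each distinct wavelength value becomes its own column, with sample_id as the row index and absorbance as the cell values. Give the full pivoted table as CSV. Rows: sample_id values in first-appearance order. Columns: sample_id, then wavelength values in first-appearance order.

sample_id,650nm,540nm,670nm,440nm
S032,66.41,73.64,16.03,67.14
S033,79.63,12.75,74.39,66.28
S034,9.69,13.7,58.13,83.48
S031,23.71,16.13,23.92,9.81

Columns: sample_id plus the 4 distinct wavelength values (650nm, 540nm, 670nm, 440nm).
For example, row S032 column 650nm takes absorbance=66.41 from the long row (S032, 650nm).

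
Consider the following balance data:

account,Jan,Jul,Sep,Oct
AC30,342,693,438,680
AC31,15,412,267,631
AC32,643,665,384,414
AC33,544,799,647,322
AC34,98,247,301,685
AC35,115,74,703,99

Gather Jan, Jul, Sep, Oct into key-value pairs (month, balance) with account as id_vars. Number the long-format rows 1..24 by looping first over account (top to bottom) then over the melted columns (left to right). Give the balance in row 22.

24 rows total (6 × 4). Row 22: index ⌊(22-1)/4⌋ = 5 into account → AC35; (22-1) mod 4 = 1 into the melted columns → Jul.
So row 22 is (AC35, Jul, 74); balance = 74.

74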